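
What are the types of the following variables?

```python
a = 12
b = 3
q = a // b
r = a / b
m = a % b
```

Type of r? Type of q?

int / int returns float; int // int returns int

float, int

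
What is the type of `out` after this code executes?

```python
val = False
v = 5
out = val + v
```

bool + int returns int (False is 0, so 0 + 5 = 5)

int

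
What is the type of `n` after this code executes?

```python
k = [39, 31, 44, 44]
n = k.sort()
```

list.sort() returns None (sorts in place)

NoneType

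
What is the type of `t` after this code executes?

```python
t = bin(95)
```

bin() returns str representation

str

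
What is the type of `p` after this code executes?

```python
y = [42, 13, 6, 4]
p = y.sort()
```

list.sort() returns None (sorts in place)

NoneType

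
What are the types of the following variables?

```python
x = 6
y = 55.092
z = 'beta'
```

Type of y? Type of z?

y is float; z is str

float, str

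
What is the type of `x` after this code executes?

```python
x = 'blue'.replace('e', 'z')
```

str.replace() returns str

str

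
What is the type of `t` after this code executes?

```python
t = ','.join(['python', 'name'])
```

str.join() returns str

str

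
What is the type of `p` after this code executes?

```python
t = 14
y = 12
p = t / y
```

int / int always returns float in Python 3 (14 / 12 = 1.16667)

float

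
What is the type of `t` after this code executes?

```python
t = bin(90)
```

bin() returns str representation

str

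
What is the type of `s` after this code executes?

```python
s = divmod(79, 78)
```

divmod() returns a tuple (quotient, remainder)

tuple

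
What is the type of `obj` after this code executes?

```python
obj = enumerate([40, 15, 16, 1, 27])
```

enumerate() returns an enumerate iterator object

enumerate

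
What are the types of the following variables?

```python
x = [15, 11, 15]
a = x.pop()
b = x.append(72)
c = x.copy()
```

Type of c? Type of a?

list.copy() returns list; list.pop() returns the element (int)

list, int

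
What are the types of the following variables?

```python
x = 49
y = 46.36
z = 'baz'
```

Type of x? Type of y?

x is int; y is float

int, float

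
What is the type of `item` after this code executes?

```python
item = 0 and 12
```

'and' returns the first falsy value (0, which is int)

int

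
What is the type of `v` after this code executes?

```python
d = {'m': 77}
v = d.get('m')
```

dict.get() returns the value (int) when key is found

int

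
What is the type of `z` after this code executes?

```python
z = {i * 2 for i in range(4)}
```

A set comprehension {expr for x in iterable} produces a set

set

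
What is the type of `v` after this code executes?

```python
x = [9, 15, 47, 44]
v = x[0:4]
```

Slicing a list always returns a list

list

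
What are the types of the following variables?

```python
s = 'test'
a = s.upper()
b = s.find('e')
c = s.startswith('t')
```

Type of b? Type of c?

str.find() returns int; str.startswith() returns bool

int, bool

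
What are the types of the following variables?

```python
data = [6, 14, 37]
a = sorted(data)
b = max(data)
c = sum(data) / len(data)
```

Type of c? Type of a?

int / int returns float; sorted() returns list

float, list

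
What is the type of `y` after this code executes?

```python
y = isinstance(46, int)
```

isinstance() returns bool

bool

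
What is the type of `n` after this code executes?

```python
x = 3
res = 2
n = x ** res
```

int ** positive int returns int (3 ** 2 = 9)

int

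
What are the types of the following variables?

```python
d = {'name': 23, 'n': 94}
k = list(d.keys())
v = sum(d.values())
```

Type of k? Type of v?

list(...) returns list; sum of int values returns int

list, int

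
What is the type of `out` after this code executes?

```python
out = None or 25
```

'or' with None returns the other value (25, int)

int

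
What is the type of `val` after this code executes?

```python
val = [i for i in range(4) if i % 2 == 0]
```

A list comprehension [...] produces a list

list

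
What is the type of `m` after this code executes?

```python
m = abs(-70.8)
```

abs() of float returns float

float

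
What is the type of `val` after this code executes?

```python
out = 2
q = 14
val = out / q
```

int / int always returns float in Python 3 (2 / 14 = 0.142857)

float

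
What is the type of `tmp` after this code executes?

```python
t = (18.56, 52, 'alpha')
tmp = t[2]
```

Index 2 of tuple is 'alpha' which is str

str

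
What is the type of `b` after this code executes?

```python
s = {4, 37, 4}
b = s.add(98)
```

set.add() returns None (mutates in place)

NoneType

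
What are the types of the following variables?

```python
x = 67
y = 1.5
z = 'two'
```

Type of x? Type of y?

x is int; y is float

int, float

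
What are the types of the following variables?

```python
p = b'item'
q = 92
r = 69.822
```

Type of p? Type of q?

p is bytes; q is int

bytes, int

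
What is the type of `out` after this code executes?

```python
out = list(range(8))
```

list(range(...)) returns list

list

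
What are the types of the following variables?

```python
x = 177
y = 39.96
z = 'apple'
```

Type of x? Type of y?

x is int; y is float

int, float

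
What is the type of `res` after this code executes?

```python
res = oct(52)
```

oct() returns str representation

str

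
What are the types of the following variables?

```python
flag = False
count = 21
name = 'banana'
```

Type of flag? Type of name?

flag is bool; name is str

bool, str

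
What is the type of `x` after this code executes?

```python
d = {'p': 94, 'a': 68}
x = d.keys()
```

.keys() returns a dict_keys view object

dict_keys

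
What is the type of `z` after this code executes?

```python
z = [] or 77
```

'or' returns first truthy value (77, which is int)

int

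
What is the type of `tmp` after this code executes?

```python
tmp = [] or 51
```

'or' returns first truthy value (51, which is int)

int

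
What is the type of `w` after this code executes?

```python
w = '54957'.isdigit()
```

str.isdigit() returns bool

bool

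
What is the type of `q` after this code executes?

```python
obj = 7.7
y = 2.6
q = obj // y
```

float // float returns float (floor division preserves float type)

float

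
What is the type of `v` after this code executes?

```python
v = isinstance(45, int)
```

isinstance() returns bool

bool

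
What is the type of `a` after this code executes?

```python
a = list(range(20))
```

list(range(...)) returns list

list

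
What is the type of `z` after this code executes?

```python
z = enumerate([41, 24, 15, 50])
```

enumerate() returns an enumerate iterator object

enumerate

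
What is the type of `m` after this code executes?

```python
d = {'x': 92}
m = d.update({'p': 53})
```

dict.update() returns None

NoneType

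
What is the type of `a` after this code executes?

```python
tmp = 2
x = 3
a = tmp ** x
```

int ** positive int returns int (2 ** 3 = 8)

int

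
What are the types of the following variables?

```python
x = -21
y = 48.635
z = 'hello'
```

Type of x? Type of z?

x is int; z is str

int, str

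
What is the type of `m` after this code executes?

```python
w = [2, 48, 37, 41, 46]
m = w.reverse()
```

list.reverse() returns None

NoneType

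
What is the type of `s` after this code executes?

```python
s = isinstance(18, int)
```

isinstance() returns bool

bool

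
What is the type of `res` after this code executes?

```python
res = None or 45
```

'or' with None returns the other value (45, int)

int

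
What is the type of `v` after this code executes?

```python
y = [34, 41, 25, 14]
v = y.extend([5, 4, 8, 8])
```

list.extend() returns None

NoneType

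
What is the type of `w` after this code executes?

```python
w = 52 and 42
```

'and' returns the last value when all truthy (42, which is int)

int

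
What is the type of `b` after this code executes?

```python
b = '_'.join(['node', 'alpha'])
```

str.join() returns str

str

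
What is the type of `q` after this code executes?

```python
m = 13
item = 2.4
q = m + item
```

int + float returns float (13 + 2.4 = 15.4)

float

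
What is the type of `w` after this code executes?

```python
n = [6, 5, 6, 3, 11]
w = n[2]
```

Indexing a list of ints returns int (n[2] = 6)

int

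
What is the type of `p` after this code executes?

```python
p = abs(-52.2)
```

abs() of float returns float

float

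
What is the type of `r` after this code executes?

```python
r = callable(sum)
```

callable() returns bool

bool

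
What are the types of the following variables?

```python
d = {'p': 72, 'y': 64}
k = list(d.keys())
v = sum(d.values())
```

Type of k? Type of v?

list(...) returns list; sum of int values returns int

list, int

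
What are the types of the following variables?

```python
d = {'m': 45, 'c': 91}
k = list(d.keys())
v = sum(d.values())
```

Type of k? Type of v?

list(...) returns list; sum of int values returns int

list, int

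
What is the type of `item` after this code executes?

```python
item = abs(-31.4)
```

abs() of float returns float

float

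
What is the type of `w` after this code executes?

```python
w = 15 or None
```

'or' returns first truthy value (15, int)

int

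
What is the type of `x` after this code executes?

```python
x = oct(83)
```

oct() returns str representation

str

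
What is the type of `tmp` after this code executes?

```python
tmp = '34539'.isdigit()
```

str.isdigit() returns bool

bool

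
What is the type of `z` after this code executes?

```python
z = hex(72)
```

hex() returns str representation

str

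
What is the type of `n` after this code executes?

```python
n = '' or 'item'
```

'or' returns first truthy value ('item', which is str)

str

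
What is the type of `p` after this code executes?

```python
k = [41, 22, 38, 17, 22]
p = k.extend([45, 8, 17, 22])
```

list.extend() returns None

NoneType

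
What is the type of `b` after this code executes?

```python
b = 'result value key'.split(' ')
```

str.split() returns list

list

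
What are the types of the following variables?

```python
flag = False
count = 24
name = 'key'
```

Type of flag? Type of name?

flag is bool; name is str

bool, str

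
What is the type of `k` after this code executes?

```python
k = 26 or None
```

'or' returns first truthy value (26, int)

int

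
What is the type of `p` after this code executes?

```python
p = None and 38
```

'and' returns first falsy value (None)

NoneType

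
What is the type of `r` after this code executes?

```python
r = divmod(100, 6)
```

divmod() returns a tuple (quotient, remainder)

tuple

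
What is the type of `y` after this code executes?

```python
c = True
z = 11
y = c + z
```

bool + int returns int (True is 1, so 1 + 11 = 12)

int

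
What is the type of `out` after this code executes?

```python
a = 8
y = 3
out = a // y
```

int // int returns int (8 // 3 = 2)

int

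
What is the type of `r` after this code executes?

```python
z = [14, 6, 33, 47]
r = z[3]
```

Indexing a list of ints returns int (z[3] = 47)

int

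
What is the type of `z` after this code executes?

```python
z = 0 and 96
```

'and' returns the first falsy value (0, which is int)

int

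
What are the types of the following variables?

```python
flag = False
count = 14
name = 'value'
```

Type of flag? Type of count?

flag is bool; count is int

bool, int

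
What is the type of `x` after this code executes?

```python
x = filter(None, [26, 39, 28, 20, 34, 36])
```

filter() returns a filter iterator object

filter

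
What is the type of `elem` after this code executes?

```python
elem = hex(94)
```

hex() returns str representation

str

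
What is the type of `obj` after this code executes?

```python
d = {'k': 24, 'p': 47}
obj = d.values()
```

.values() returns a dict_values view object

dict_values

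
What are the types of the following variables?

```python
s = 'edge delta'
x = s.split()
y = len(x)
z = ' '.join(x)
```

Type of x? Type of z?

str.split() returns list; str.join() returns str

list, str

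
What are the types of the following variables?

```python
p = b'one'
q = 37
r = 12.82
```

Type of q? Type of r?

q is int; r is float

int, float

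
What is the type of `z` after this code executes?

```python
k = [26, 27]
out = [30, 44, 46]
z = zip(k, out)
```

zip() returns a zip iterator object

zip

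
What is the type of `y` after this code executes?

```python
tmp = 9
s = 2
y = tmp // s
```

int // int returns int (9 // 2 = 4)

int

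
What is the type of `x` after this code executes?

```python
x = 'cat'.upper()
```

str.upper() returns str

str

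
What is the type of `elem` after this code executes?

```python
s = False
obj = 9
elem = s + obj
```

bool + int returns int (False is 0, so 0 + 9 = 9)

int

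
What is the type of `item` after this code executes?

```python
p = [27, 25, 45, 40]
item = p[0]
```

Indexing a list of ints returns int (p[0] = 27)

int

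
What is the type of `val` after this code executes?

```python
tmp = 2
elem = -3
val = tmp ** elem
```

int ** negative int returns float

float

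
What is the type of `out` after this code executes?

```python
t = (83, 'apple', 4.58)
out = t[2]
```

Index 2 of tuple is 4.58 which is float

float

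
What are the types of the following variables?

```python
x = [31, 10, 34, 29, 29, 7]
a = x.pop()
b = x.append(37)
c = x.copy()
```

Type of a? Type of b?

list.pop() returns the element (int); list.append() returns None

int, NoneType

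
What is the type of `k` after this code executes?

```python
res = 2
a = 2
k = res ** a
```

int ** positive int returns int (2 ** 2 = 4)

int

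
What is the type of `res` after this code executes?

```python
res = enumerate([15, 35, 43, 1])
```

enumerate() returns an enumerate iterator object

enumerate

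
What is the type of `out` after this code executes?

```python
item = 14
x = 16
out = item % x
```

int % int returns int (14 % 16 = 14)

int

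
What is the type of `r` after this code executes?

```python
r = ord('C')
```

ord() returns int (Unicode code point)

int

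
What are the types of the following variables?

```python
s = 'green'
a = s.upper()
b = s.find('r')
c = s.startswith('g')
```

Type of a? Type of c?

str.upper() returns str; str.startswith() returns bool

str, bool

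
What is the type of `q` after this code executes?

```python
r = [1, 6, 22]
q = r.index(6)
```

list.index() returns int

int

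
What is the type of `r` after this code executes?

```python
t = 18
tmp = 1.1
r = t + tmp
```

int + float returns float (18 + 1.1 = 19.1)

float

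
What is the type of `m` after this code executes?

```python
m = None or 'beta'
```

'or' with None returns the other value ('beta', str)

str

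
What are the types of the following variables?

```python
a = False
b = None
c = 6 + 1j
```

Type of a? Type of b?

a is bool; b is NoneType

bool, NoneType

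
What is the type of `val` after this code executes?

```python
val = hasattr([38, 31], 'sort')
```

hasattr() returns bool

bool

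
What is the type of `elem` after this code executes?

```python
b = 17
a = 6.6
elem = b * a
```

int * float returns float (17 * 6.6 = 112.2)

float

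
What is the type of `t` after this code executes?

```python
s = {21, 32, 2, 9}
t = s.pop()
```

Popping from a set of ints returns int

int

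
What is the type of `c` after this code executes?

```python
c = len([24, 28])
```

len() always returns int

int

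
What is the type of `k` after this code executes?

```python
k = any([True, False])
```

any() returns bool

bool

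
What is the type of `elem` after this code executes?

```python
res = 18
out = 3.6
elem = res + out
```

int + float returns float (18 + 3.6 = 21.6)

float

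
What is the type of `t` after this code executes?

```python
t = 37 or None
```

'or' returns first truthy value (37, int)

int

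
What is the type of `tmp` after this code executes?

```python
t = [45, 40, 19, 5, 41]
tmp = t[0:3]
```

Slicing a list always returns a list

list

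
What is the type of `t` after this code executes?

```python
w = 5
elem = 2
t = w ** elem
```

int ** positive int returns int (5 ** 2 = 25)

int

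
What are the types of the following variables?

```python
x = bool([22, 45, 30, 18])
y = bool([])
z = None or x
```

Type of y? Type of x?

bool() returns bool; bool() returns bool

bool, bool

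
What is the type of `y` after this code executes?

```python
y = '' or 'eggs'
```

'or' returns first truthy value ('eggs', which is str)

str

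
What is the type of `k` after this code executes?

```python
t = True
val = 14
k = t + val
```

bool + int returns int (True is 1, so 1 + 14 = 15)

int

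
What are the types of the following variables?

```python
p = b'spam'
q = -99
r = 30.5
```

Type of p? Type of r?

p is bytes; r is float

bytes, float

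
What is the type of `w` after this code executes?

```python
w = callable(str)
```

callable() returns bool

bool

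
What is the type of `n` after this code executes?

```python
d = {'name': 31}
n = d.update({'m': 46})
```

dict.update() returns None

NoneType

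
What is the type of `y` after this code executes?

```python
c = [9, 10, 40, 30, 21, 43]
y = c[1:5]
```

Slicing a list always returns a list

list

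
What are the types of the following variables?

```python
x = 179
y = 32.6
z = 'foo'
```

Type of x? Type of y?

x is int; y is float

int, float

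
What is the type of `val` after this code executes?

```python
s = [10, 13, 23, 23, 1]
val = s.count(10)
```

list.count() returns int

int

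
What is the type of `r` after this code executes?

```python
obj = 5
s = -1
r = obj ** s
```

int ** negative int returns float

float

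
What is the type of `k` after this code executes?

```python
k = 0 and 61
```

'and' returns the first falsy value (0, which is int)

int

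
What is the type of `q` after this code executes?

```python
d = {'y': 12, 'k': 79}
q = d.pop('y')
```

dict.pop() returns the value (int)

int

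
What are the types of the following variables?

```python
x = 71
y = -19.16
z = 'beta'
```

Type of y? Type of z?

y is float; z is str

float, str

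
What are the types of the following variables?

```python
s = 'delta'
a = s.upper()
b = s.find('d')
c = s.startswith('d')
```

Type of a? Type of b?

str.upper() returns str; str.find() returns int

str, int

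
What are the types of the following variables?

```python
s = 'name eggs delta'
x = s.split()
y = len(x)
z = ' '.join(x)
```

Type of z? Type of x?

str.join() returns str; str.split() returns list

str, list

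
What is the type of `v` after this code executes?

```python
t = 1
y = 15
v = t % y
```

int % int returns int (1 % 15 = 1)

int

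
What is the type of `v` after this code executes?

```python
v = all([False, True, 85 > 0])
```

all() returns bool

bool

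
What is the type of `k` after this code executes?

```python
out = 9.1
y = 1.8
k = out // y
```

float // float returns float (floor division preserves float type)

float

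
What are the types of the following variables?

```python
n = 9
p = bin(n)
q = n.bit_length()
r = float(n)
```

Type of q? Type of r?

int.bit_length() returns int; float() returns float

int, float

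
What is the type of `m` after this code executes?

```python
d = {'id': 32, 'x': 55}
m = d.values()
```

.values() returns a dict_values view object

dict_values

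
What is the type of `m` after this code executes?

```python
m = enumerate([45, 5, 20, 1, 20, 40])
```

enumerate() returns an enumerate iterator object

enumerate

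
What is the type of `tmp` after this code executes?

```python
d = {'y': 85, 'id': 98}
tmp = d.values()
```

.values() returns a dict_values view object

dict_values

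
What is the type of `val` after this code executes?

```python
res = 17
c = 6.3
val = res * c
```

int * float returns float (17 * 6.3 = 107.1)

float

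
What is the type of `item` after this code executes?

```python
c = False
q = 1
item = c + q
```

bool + int returns int (False is 0, so 0 + 1 = 1)

int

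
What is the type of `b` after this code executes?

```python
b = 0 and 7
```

'and' returns the first falsy value (0, which is int)

int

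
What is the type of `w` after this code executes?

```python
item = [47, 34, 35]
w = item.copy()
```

list.copy() returns list

list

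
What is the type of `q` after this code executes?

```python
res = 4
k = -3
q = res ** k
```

int ** negative int returns float

float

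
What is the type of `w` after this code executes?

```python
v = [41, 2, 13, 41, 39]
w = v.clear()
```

list.clear() returns None

NoneType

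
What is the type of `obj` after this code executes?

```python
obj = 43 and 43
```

'and' returns the last value when all truthy (43, which is int)

int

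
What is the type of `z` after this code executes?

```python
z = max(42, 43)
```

max() of ints returns int

int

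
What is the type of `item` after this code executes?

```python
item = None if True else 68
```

Ternary: condition is True, if branch (None) taken → NoneType

NoneType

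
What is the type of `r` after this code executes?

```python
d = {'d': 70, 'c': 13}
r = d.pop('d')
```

dict.pop() returns the value (int)

int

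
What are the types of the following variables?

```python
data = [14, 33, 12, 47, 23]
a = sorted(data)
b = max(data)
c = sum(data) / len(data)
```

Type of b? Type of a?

max of ints returns int; sorted() returns list

int, list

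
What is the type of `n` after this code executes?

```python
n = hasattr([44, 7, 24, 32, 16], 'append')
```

hasattr() returns bool

bool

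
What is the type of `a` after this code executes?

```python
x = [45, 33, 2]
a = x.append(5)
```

list.append() returns None (mutates in place)

NoneType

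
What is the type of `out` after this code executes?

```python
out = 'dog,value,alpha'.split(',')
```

str.split() returns list

list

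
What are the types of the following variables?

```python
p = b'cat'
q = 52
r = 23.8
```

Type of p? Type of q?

p is bytes; q is int

bytes, int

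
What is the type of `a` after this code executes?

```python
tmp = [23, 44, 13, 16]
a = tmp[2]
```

Indexing a list of ints returns int (tmp[2] = 13)

int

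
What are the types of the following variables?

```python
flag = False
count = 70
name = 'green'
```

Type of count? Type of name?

count is int; name is str

int, str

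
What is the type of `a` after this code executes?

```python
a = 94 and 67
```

'and' returns the last value when all truthy (67, which is int)

int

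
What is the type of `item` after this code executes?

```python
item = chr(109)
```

chr() returns str (single character)

str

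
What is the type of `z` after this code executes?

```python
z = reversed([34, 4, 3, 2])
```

reversed() on a list returns a list_reverseiterator

list_reverseiterator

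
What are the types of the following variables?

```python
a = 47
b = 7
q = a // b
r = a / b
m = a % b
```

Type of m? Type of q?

int % int returns int; int // int returns int

int, int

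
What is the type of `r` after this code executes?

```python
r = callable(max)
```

callable() returns bool

bool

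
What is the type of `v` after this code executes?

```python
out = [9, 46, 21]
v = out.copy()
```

list.copy() returns list

list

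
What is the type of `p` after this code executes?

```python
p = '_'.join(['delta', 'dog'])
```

str.join() returns str

str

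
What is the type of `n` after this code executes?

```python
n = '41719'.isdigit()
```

str.isdigit() returns bool

bool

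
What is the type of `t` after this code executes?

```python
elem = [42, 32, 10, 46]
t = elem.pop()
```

list.pop() returns the popped element (int here)

int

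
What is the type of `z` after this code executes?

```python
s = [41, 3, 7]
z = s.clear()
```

list.clear() returns None

NoneType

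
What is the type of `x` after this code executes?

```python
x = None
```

None has type NoneType

NoneType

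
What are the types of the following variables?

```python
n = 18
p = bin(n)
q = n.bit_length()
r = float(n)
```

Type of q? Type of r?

int.bit_length() returns int; float() returns float

int, float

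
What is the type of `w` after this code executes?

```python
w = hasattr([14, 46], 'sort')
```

hasattr() returns bool

bool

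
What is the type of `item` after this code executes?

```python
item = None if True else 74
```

Ternary: condition is True, if branch (None) taken → NoneType

NoneType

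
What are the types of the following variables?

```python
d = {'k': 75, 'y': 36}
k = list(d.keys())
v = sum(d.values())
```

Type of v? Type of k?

sum of int values returns int; list(...) returns list

int, list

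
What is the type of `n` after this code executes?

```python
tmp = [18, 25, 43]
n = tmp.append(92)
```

list.append() returns None (mutates in place)

NoneType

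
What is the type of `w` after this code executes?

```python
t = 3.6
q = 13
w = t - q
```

float - int returns float (3.6 - 13 = -9.4)

float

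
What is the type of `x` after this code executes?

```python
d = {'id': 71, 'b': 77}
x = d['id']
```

Accessing dict[str, int] with key 'id' returns int value 71

int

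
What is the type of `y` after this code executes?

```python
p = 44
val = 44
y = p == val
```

Equality comparison returns bool

bool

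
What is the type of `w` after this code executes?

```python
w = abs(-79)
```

abs() of int returns int

int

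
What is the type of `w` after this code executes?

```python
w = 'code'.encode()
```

str.encode() returns bytes

bytes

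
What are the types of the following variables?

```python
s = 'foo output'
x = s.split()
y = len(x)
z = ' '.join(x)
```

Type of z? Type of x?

str.join() returns str; str.split() returns list

str, list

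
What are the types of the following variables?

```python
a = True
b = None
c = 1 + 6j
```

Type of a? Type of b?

a is bool; b is NoneType

bool, NoneType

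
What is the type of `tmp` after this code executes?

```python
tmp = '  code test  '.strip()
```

str.strip() returns str

str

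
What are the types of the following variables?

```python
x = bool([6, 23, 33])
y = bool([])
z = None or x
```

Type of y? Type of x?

bool() returns bool; bool() returns bool

bool, bool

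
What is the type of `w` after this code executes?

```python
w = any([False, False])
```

any() returns bool

bool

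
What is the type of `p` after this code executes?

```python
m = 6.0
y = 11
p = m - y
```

float - int returns float (6.0 - 11 = -5.0)

float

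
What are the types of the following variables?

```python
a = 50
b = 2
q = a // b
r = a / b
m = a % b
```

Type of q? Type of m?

int // int returns int; int % int returns int

int, int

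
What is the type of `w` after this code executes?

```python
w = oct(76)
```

oct() returns str representation

str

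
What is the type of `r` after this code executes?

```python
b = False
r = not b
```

'not' always returns bool

bool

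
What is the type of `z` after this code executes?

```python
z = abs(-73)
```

abs() of int returns int

int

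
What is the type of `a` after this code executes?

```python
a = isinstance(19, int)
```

isinstance() returns bool

bool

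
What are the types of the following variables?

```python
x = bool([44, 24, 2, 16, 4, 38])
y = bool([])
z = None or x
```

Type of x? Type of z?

bool() returns bool; None or <bool> returns the bool

bool, bool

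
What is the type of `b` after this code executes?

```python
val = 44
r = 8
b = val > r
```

Comparison operators return bool

bool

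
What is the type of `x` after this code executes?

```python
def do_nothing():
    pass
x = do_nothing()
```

A function with no return statement returns None

NoneType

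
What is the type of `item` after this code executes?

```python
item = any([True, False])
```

any() returns bool

bool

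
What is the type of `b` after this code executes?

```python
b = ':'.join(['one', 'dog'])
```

str.join() returns str

str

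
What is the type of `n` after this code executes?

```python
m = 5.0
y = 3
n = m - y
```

float - int returns float (5.0 - 3 = 2.0)

float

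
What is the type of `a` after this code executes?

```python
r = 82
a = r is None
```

'is' comparison returns bool

bool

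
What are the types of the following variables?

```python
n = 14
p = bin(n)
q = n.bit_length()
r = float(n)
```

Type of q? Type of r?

int.bit_length() returns int; float() returns float

int, float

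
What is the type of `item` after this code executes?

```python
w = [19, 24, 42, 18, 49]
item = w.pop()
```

list.pop() returns the popped element (int here)

int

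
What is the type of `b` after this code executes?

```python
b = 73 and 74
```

'and' returns the last value when all truthy (74, which is int)

int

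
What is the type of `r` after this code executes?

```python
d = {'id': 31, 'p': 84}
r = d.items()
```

dict.items() returns a dict_items view

dict_items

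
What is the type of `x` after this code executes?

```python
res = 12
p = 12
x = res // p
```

int // int returns int (12 // 12 = 1)

int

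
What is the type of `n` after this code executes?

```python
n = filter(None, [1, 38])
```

filter() returns a filter iterator object

filter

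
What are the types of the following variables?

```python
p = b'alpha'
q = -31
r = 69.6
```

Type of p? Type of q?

p is bytes; q is int

bytes, int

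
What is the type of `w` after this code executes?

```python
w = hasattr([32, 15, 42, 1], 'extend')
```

hasattr() returns bool

bool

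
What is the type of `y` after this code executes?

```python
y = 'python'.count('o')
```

str.count() returns int

int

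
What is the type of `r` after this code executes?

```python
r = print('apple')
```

print() returns None

NoneType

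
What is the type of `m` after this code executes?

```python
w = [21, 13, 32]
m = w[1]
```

Indexing a list of ints returns int (w[1] = 13)

int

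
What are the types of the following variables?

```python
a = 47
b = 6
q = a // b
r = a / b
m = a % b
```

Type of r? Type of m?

int / int returns float; int % int returns int

float, int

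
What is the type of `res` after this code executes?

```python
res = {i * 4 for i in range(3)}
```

A set comprehension {expr for x in iterable} produces a set

set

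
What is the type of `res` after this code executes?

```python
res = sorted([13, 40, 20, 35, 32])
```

sorted() always returns list

list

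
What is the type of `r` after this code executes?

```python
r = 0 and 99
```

'and' returns the first falsy value (0, which is int)

int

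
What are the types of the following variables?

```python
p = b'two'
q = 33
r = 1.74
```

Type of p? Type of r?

p is bytes; r is float

bytes, float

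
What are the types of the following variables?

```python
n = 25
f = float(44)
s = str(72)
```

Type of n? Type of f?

n is int; f is float

int, float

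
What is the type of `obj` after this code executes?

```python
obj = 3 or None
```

'or' returns first truthy value (3, int)

int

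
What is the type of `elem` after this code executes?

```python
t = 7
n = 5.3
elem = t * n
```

int * float returns float (7 * 5.3 = 37.1)

float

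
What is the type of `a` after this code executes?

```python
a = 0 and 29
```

'and' returns the first falsy value (0, which is int)

int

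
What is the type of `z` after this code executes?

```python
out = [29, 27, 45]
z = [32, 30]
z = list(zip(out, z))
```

list(zip(...)) returns a list of tuples

list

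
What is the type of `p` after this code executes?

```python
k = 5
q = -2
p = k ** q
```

int ** negative int returns float

float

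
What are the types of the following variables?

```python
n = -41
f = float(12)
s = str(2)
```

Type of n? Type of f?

n is int; f is float

int, float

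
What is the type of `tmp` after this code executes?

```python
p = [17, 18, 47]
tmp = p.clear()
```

list.clear() returns None

NoneType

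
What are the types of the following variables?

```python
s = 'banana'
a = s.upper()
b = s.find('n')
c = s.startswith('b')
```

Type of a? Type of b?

str.upper() returns str; str.find() returns int

str, int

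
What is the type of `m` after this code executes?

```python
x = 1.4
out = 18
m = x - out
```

float - int returns float (1.4 - 18 = -16.6)

float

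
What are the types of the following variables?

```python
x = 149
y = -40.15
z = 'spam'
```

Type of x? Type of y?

x is int; y is float

int, float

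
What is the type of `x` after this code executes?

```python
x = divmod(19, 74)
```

divmod() returns a tuple (quotient, remainder)

tuple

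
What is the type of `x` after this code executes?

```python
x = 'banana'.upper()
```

str.upper() returns str

str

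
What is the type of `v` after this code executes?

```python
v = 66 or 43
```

'or' returns the first truthy value (66, which is int)

int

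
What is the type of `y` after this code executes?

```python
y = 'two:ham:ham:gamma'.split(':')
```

str.split() returns list

list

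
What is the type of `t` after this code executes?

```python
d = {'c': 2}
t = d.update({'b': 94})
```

dict.update() returns None

NoneType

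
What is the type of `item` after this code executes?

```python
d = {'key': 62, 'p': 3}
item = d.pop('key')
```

dict.pop() returns the value (int)

int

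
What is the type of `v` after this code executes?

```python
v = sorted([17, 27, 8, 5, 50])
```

sorted() always returns list

list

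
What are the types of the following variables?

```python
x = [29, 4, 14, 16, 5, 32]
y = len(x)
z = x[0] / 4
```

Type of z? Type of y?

int / int returns float; len() returns int

float, int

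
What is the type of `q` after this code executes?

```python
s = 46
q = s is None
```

'is' comparison returns bool

bool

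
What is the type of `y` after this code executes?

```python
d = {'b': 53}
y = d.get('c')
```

dict.get() returns None when key 'c' is not found and no default given

NoneType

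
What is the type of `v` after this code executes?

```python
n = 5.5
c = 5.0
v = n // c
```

float // float returns float (floor division preserves float type)

float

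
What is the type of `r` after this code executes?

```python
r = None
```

None has type NoneType

NoneType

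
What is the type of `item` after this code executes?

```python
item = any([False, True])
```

any() returns bool

bool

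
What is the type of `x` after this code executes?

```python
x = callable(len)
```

callable() returns bool

bool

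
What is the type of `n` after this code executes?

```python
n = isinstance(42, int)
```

isinstance() returns bool

bool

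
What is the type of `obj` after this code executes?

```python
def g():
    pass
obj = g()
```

A function with no return statement returns None

NoneType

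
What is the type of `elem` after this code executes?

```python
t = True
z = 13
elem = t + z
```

bool + int returns int (True is 1, so 1 + 13 = 14)

int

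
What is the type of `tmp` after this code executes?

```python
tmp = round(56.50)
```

round() with no ndigits arg returns int

int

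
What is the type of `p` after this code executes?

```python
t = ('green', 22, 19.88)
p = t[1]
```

Index 1 of tuple is 22 which is int

int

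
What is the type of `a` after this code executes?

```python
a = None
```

None has type NoneType

NoneType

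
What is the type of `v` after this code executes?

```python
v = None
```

None has type NoneType

NoneType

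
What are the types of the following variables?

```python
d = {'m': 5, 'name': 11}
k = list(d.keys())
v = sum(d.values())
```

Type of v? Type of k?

sum of int values returns int; list(...) returns list

int, list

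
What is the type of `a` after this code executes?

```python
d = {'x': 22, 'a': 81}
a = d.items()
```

dict.items() returns a dict_items view

dict_items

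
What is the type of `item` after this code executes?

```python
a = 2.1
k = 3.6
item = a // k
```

float // float returns float (floor division preserves float type)

float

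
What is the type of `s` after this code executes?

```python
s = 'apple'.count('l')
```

str.count() returns int

int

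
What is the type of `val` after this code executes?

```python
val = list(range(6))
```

list(range(...)) returns list

list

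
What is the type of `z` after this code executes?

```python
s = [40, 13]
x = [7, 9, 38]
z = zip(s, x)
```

zip() returns a zip iterator object

zip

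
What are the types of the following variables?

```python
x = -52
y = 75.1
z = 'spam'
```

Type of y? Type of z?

y is float; z is str

float, str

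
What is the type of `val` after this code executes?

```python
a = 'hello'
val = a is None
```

'is' comparison returns bool

bool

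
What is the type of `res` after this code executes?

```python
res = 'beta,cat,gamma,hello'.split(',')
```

str.split() returns list

list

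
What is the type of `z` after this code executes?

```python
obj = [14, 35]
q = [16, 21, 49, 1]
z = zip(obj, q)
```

zip() returns a zip iterator object

zip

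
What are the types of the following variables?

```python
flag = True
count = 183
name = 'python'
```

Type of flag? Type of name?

flag is bool; name is str

bool, str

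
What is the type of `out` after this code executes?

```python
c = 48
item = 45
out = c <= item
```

Comparison operators return bool

bool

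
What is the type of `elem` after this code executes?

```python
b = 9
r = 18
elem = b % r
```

int % int returns int (9 % 18 = 9)

int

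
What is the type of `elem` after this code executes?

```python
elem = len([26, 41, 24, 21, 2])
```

len() always returns int

int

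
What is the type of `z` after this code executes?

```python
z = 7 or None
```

'or' returns first truthy value (7, int)

int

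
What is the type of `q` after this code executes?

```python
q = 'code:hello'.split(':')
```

str.split() returns list

list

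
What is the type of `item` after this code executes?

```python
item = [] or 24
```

'or' returns first truthy value (24, which is int)

int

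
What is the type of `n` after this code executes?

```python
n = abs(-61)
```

abs() of int returns int

int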